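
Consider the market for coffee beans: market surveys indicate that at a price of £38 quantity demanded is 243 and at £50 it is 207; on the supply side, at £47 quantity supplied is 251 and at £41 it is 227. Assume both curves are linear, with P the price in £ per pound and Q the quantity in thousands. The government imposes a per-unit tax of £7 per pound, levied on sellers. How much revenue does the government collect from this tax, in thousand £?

Demand slope: (207 − 243)/(50 − 38) = -3, so Qd = 357 − 3P.
Supply slope: (227 − 251)/(41 − 47) = 4, so Qs = 4P + 63.
Before the tax: set 357 − 3P = 4P + 63 → P* = £42, Q* = 231.
With the tax collected from sellers, supply shifts: Qs = 4(P − 7) + 63.
Solving gives Q = 219 with buyers paying £46 and sellers receiving £39 (the £7 wedge).
Revenue = t · Q = 7 · 219 = £1533.

Tax revenue = £1533 thousand.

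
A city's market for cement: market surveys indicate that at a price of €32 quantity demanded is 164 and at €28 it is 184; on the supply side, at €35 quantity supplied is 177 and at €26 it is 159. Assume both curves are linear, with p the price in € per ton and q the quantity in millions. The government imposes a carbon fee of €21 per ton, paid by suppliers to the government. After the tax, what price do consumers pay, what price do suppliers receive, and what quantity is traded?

Demand slope: (184 − 164)/(28 − 32) = -5, so qd = 324 − 5p.
Supply slope: (159 − 177)/(26 − 35) = 2, so qs = 2p + 107.
Before the tax: set 324 − 5p = 2p + 107 → p* = €31, q* = 169.
With the tax collected from suppliers, supply shifts: qs = 2(p − 21) + 107.
New equilibrium: consumers pay €37, suppliers receive €16, q = 139. (Wedge: pb − ps = 21.)
The less price-elastic side of the market bears the larger share of a per-unit tax.

Consumers pay €37; suppliers receive €16; quantity = 139.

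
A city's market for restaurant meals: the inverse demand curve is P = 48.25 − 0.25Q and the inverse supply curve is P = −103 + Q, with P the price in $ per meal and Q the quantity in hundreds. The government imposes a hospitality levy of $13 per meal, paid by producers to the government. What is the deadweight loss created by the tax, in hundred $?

Deadweight loss = $67.6 hundred.

Rewrite in direct form: Qd = 193 − 4P and Qs = P + 103.
Without the tax, 193 − 4P = P + 103 gives 5P = 90, so P* = $18 and Q* = 121.
With the tax collected from producers, supply shifts: Qs = (P − 13) + 103.
New equilibrium: buyers pay $20.6, producers receive $7.6, Q = 110.6. (Wedge: Pb − Ps = 13.)
Quantity falls by |ΔQ| = |121 − 110.6| = 10.4.
DWL = ½ · t · |ΔQ| = ½ · 13 · 10.4 = $67.6.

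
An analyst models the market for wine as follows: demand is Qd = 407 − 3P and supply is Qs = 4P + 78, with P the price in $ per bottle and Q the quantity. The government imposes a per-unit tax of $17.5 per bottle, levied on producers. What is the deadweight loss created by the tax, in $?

Without the tax, 407 − 3P = 4P + 78 gives 7P = 329, so P* = $47 and Q* = 266.
With the tax collected from producers, supply shifts: Qs = 4(P − 17.5) + 78.
New equilibrium: buyers pay $57, producers receive $39.5, Q = 236. (Wedge: Pb − Ps = 17.5.)
Quantity falls by |ΔQ| = |266 − 236| = 30.
DWL = ½ · t · |ΔQ| = ½ · 17.5 · 30 = $262.5.

Deadweight loss = $262.5.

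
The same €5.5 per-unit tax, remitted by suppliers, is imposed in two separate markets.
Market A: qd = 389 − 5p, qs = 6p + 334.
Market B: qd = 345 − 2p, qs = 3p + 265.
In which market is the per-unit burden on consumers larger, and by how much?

Market B, by €0.3.

Market A: pre-tax p* = €5, q* = 364; post-tax q = 349; per-unit burden on consumers = €3.
Market B: pre-tax p* = €16, q* = 313; post-tax q = 306.4; per-unit burden on consumers = €3.3.
Difference: €3 vs €3.3 → market B is larger by €0.3.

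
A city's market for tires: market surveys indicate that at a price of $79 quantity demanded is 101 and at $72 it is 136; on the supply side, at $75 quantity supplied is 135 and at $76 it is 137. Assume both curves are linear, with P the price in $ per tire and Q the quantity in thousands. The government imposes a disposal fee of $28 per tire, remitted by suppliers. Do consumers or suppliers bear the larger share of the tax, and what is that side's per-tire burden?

Suppliers bear the larger share: $20 per tire.

Demand slope: (136 − 101)/(72 − 79) = -5, so Qd = 496 − 5P.
Supply slope: (137 − 135)/(76 − 75) = 2, so Qs = 2P − 15.
Before the tax: set 496 − 5P = 2P − 15 → P* = $73, Q* = 131.
With the tax collected from suppliers, supply shifts: Qs = 2(P − 28) − 15.
New equilibrium: consumers pay $81, suppliers receive $53, Q = 91. (Wedge: Pb − Ps = 28.)
Per-tire burden: consumers $8, suppliers $20.
Suppliers take the larger share because supply is less price-elastic here (demand slope 5 vs supply slope 2).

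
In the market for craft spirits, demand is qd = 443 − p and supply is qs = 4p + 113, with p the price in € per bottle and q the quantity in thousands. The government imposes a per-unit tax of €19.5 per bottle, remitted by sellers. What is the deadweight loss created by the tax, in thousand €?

Deadweight loss = €152.1 thousand.

Before the tax: set 443 − p = 4p + 113 → p* = €66, q* = 377.
With the tax collected from sellers, supply shifts: qs = 4(p − 19.5) + 113.
Solving gives q = 361.4 with consumers paying €81.6 and sellers receiving €62.1 (the €19.5 wedge).
Quantity falls by |ΔQ| = |377 − 361.4| = 15.6.
DWL = ½ · t · |ΔQ| = ½ · 19.5 · 15.6 = €152.1.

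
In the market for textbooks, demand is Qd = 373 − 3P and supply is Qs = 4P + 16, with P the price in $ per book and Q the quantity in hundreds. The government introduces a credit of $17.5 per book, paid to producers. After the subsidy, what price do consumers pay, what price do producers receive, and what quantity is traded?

Consumers pay $41; producers receive $58.5; quantity = 250.

Without the subsidy, 373 − 3P = 4P + 16 gives 7P = 357, so P* = $51 and Q* = 220.
With a per-unit subsidy paid to producers, each receives P + 17.5 per unit sold, so supply becomes Qs = 4(P + 17.5) + 16.
New equilibrium: consumers pay $41, producers receive $58.5, Q = 250. (Wedge: Pb − Ps = −17.5.)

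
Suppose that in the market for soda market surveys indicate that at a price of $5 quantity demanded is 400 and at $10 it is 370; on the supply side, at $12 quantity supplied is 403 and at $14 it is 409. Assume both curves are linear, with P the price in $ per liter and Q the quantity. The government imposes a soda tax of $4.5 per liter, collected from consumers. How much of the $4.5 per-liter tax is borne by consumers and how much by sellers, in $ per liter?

Demand slope: (370 − 400)/(10 − 5) = -6, so Qd = 430 − 6P.
Supply slope: (409 − 403)/(14 − 12) = 3, so Qs = 3P + 367.
Before the tax: set 430 − 6P = 3P + 367 → P* = $7, Q* = 388.
With the tax collected from consumers, demand (in seller-price terms) shifts: Qd = 430 − 6(P + 4.5).
New equilibrium: consumers pay $8.5, sellers receive $4, Q = 379. (Wedge: Pb − Ps = 4.5.)
Burden on consumers: $1.5; on sellers: $3. (They sum to $4.5.)

Consumers bear $1.5 per liter; sellers bear $3 per liter.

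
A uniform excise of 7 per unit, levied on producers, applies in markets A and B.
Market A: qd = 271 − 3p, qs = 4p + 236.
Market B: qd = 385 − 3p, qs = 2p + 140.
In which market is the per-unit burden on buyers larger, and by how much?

Market A, by 1.2.

Market A: pre-tax p* = 5, q* = 256; post-tax q = 244; per-unit burden on buyers = 4.
Market B: pre-tax p* = 49, q* = 238; post-tax q = 229.6; per-unit burden on buyers = 2.8.
Difference: 4 vs 2.8 → market A is larger by 1.2.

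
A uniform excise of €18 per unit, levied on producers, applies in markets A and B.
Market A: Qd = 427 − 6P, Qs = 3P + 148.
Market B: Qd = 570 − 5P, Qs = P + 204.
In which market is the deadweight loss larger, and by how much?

Market A, by €189.

Market A: pre-tax P* = €31, Q* = 241; post-tax Q = 205; deadweight loss = €324.
Market B: pre-tax P* = €61, Q* = 265; post-tax Q = 250; deadweight loss = €135.
Difference: €324 vs €135 → market A is larger by €189.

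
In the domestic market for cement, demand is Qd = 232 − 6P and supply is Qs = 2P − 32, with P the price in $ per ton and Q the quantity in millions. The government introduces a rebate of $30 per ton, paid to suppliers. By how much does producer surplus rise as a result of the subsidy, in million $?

Without the subsidy, 232 − 6P = 2P − 32 gives 8P = 264, so P* = $33 and Q* = 34.
With a per-unit subsidy paid to suppliers, each receives P + 30 per unit sold, so supply becomes Qs = 2(P + 30) − 32.
New equilibrium: consumers pay $25.5, suppliers receive $55.5, Q = 79. (Wedge: Pb − Ps = −30.)
ΔPS is the trapezoid between Q = 79 and Q = 34 of height $22.5: ½ · (34 + 79) · 22.5 = $1271.25.

Producer surplus rises by $1271.25 million.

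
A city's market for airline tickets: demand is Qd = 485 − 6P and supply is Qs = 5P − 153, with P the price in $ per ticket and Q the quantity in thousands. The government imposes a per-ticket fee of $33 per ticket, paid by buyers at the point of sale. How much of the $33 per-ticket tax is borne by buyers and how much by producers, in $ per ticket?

Buyers bear $15 per ticket; producers bear $18 per ticket.

Before the tax: set 485 − 6P = 5P − 153 → P* = $58, Q* = 137.
With the tax collected from buyers, demand (in seller-price terms) shifts: Qd = 485 − 6(P + 33).
Solving gives Q = 47 with buyers paying $73 and producers receiving $40 (the $33 wedge).
Burden on buyers: $15; on producers: $18. (They sum to $33.)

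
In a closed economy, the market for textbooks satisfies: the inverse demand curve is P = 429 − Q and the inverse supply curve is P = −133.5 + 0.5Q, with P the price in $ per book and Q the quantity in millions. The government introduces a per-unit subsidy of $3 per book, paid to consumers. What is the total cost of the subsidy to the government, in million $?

Government outlay = $1131 million.

Rewrite in direct form: Qd = 429 − P and Qs = 2P + 267.
Without the subsidy, 429 − P = 2P + 267 gives 3P = 162, so P* = $54 and Q* = 375.
With a per-unit subsidy paid to consumers, each effectively pays P − 3, so demand becomes Qd = 429 − (P − 3).
Solving gives Q = 377 with consumers paying $52 and producers receiving $55 (the $3 wedge).
Outlay = t · Q = 3 · 377 = $1131.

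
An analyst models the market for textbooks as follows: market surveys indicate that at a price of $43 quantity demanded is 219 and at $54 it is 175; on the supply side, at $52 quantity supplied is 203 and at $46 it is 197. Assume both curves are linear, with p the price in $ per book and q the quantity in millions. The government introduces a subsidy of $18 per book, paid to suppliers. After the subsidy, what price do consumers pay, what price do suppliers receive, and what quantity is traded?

Consumers pay $44.4; suppliers receive $62.4; quantity = 213.4.

Demand slope: (175 − 219)/(54 − 43) = -4, so qd = 391 − 4p.
Supply slope: (197 − 203)/(46 − 52) = 1, so qs = p + 151.
Without the subsidy, 391 − 4p = p + 151 gives 5p = 240, so p* = $48 and q* = 199.
With a per-unit subsidy paid to suppliers, each receives p + 18 per unit sold, so supply becomes qs = (p + 18) + 151.
Solving gives q = 213.4 with consumers paying $44.4 and suppliers receiving $62.4 (the $18 wedge).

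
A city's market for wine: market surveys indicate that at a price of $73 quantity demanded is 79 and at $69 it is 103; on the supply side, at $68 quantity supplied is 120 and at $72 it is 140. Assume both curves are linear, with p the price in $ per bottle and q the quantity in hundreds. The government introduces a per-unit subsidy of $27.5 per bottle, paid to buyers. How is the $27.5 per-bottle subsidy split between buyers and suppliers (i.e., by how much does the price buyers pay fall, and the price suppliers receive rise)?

Demand slope: (103 − 79)/(69 − 73) = -6, so qd = 517 − 6p.
Supply slope: (140 − 120)/(72 − 68) = 5, so qs = 5p − 220.
Before the subsidy: set 517 − 6p = 5p − 220 → p* = $67, q* = 115.
With a per-unit subsidy paid to buyers, each effectively pays p − 27.5, so demand becomes qd = 517 − 6(p − 27.5).
New equilibrium: buyers pay $54.5, suppliers receive $82, q = 190. (Wedge: pb − ps = −27.5.)
Gain to buyers: $12.5; to suppliers: $15. (They sum to $27.5.)

Buyers gain $12.5 per bottle; suppliers gain $15 per bottle.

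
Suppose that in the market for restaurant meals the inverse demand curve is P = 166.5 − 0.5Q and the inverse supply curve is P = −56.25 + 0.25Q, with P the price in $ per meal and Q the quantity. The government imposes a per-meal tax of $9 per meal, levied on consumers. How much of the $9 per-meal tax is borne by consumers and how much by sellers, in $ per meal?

Rewrite in direct form: Qd = 333 − 2P and Qs = 4P + 225.
Before the tax: set 333 − 2P = 4P + 225 → P* = $18, Q* = 297.
With the tax collected from consumers, demand (in seller-price terms) shifts: Qd = 333 − 2(P + 9).
Solving gives Q = 285 with consumers paying $24 and sellers receiving $15 (the $9 wedge).
Burden on consumers: $6; on sellers: $3. (They sum to $9.)
The less price-elastic side of the market bears the larger share of a per-unit tax.

Consumers bear $6 per meal; sellers bear $3 per meal.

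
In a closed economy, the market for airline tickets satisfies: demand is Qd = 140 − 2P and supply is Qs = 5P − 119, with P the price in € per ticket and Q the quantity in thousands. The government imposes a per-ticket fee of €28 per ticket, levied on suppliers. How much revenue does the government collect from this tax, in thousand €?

Without the tax, 140 − 2P = 5P − 119 gives 7P = 259, so P* = €37 and Q* = 66.
With the tax collected from suppliers, supply shifts: Qs = 5(P − 28) − 119.
New equilibrium: buyers pay €57, suppliers receive €29, Q = 26. (Wedge: Pb − Ps = 28.)
Revenue = t · Q = 28 · 26 = €728.

Tax revenue = €728 thousand.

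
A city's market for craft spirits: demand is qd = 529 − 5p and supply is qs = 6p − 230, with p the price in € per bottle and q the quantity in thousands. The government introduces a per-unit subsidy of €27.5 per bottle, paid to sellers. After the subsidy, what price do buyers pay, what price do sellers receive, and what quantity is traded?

Buyers pay €54; sellers receive €81.5; quantity = 259.

Before the subsidy: set 529 − 5p = 6p − 230 → p* = €69, q* = 184.
With a per-unit subsidy paid to sellers, each receives p + 27.5 per unit sold, so supply becomes qs = 6(p + 27.5) − 230.
Solving gives q = 259 with buyers paying €54 and sellers receiving €81.5 (the €27.5 wedge).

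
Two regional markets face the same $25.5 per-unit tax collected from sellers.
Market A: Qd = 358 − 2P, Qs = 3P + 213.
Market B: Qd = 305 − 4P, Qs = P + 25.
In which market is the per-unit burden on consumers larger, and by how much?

Market A, by $10.2.

Market A: pre-tax P* = $29, Q* = 300; post-tax Q = 269.4; per-unit burden on consumers = $15.3.
Market B: pre-tax P* = $56, Q* = 81; post-tax Q = 60.6; per-unit burden on consumers = $5.1.
Difference: $15.3 vs $5.1 → market A is larger by $10.2.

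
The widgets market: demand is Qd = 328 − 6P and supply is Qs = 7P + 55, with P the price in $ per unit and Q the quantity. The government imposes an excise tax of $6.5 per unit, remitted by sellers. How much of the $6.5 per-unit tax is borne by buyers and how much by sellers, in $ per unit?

Buyers bear $3.5 per unit; sellers bear $3 per unit.

Without the tax, 328 − 6P = 7P + 55 gives 13P = 273, so P* = $21 and Q* = 202.
With the tax collected from sellers, supply shifts: Qs = 7(P − 6.5) + 55.
New equilibrium: buyers pay $24.5, sellers receive $18, Q = 181. (Wedge: Pb − Ps = 6.5.)
Burden on buyers: $3.5; on sellers: $3. (They sum to $6.5.)
The less price-elastic side of the market bears the larger share of a per-unit tax.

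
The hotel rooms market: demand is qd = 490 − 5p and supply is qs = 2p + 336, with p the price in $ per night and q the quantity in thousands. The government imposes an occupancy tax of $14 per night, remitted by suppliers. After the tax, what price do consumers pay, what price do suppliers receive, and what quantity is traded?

Consumers pay $26; suppliers receive $12; quantity = 360.

Without the tax, 490 − 5p = 2p + 336 gives 7p = 154, so p* = $22 and q* = 380.
With the tax collected from suppliers, supply shifts: qs = 2(p − 14) + 336.
Solving gives q = 360 with consumers paying $26 and suppliers receiving $12 (the $14 wedge).
The less price-elastic side of the market bears the larger share of a per-unit tax.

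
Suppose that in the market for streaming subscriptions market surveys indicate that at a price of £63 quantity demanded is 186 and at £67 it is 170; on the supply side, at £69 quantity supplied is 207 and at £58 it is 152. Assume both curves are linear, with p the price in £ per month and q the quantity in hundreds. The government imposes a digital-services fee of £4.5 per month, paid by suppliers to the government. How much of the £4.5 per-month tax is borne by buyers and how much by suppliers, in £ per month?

Demand slope: (170 − 186)/(67 − 63) = -4, so qd = 438 − 4p.
Supply slope: (152 − 207)/(58 − 69) = 5, so qs = 5p − 138.
Without the tax, 438 − 4p = 5p − 138 gives 9p = 576, so p* = £64 and q* = 182.
With the tax collected from suppliers, supply shifts: qs = 5(p − 4.5) − 138.
New equilibrium: buyers pay £66.5, suppliers receive £62, q = 172. (Wedge: pb − ps = 4.5.)
Burden on buyers: £2.5; on suppliers: £2. (They sum to £4.5.)
The less price-elastic side of the market bears the larger share of a per-unit tax.

Buyers bear £2.5 per month; suppliers bear £2 per month.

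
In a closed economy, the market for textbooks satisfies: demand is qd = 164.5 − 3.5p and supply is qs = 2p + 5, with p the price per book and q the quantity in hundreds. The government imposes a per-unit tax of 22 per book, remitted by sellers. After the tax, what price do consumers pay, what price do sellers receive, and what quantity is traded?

Consumers pay 37; sellers receive 15; quantity = 35.

Before the tax: set 164.5 − 3.5p = 2p + 5 → p* = 29, q* = 63.
With the tax collected from sellers, supply shifts: qs = 2(p − 22) + 5.
New equilibrium: consumers pay 37, sellers receive 15, q = 35. (Wedge: pb − ps = 22.)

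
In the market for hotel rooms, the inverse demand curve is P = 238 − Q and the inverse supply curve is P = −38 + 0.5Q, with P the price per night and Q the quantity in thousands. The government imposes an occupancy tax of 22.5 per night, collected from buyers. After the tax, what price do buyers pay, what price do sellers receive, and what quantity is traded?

Buyers pay 69; sellers receive 46.5; quantity = 169.

Rewrite in direct form: Qd = 238 − P and Qs = 2P + 76.
Without the tax, 238 − P = 2P + 76 gives 3P = 162, so P* = 54 and Q* = 184.
With the tax collected from buyers, demand (in seller-price terms) shifts: Qd = 238 − (P + 22.5).
New equilibrium: buyers pay 69, sellers receive 46.5, Q = 169. (Wedge: Pb − Ps = 22.5.)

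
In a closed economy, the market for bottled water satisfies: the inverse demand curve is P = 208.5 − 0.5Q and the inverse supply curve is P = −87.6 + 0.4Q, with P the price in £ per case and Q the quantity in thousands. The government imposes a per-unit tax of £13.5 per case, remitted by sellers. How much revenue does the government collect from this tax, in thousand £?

Rewrite in direct form: Qd = 417 − 2P and Qs = 2.5P + 219.
Without the tax, 417 − 2P = 2.5P + 219 gives 4.5P = 198, so P* = £44 and Q* = 329.
With the tax collected from sellers, supply shifts: Qs = 2.5(P − 13.5) + 219.
Solving gives Q = 314 with consumers paying £51.5 and sellers receiving £38 (the £13.5 wedge).
Revenue = t · Q = 13.5 · 314 = £4239.

Tax revenue = £4239 thousand.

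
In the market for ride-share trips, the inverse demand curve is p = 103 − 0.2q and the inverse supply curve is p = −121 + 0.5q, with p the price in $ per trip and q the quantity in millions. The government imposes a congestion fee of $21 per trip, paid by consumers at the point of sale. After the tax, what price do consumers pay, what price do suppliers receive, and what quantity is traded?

Consumers pay $45; suppliers receive $24; quantity = 290.

Inverting to q(p) form: qd = 515 − 5p; qs = 2p + 242.
Without the tax, 515 − 5p = 2p + 242 gives 7p = 273, so p* = $39 and q* = 320.
With the tax collected from consumers, demand (in seller-price terms) shifts: qd = 515 − 5(p + 21).
Solving gives q = 290 with consumers paying $45 and suppliers receiving $24 (the $21 wedge).
The less price-elastic side of the market bears the larger share of a per-unit tax.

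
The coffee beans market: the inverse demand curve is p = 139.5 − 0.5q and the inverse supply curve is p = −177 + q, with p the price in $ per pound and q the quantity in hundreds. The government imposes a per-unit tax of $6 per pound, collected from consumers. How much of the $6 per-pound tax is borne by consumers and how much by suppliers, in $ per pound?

Rewrite in direct form: qd = 279 − 2p and qs = p + 177.
Without the tax, 279 − 2p = p + 177 gives 3p = 102, so p* = $34 and q* = 211.
With the tax collected from consumers, demand (in seller-price terms) shifts: qd = 279 − 2(p + 6).
Solving gives q = 207 with consumers paying $36 and suppliers receiving $30 (the $6 wedge).
Burden on consumers: $2; on suppliers: $4. (They sum to $6.)

Consumers bear $2 per pound; suppliers bear $4 per pound.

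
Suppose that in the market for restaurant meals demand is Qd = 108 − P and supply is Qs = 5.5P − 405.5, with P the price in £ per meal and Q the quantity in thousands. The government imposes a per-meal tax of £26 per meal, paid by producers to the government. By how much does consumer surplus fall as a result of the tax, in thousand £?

Consumer surplus falls by £396 thousand.

Before the tax: set 108 − P = 5.5P − 405.5 → P* = £79, Q* = 29.
With the tax collected from producers, supply shifts: Qs = 5.5(P − 26) − 405.5.
Solving gives Q = 7 with buyers paying £101 and producers receiving £75 (the £26 wedge).
ΔCS is the trapezoid between Q = 7 and Q = 29 of height £22: ½ · (29 + 7) · 22 = £396.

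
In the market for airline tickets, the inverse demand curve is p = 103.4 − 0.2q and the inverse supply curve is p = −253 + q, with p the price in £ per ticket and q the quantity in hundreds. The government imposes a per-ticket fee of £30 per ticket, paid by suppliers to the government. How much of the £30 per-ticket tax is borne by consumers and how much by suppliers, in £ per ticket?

Consumers bear £5 per ticket; suppliers bear £25 per ticket.

Rewrite in direct form: qd = 517 − 5p and qs = p + 253.
Without the tax, 517 − 5p = p + 253 gives 6p = 264, so p* = £44 and q* = 297.
With the tax collected from suppliers, supply shifts: qs = (p − 30) + 253.
Solving gives q = 272 with consumers paying £49 and suppliers receiving £19 (the £30 wedge).
Burden on consumers: £5; on suppliers: £25. (They sum to £30.)
The less price-elastic side of the market bears the larger share of a per-unit tax.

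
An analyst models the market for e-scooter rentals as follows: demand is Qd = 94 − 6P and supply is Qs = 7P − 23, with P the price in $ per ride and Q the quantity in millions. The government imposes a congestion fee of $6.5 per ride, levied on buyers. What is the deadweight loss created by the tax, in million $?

Before the tax: set 94 − 6P = 7P − 23 → P* = $9, Q* = 40.
With the tax collected from buyers, demand (in seller-price terms) shifts: Qd = 94 − 6(P + 6.5).
Solving gives Q = 19 with buyers paying $12.5 and suppliers receiving $6 (the $6.5 wedge).
Quantity falls by |ΔQ| = |40 − 19| = 21.
DWL = ½ · t · |ΔQ| = ½ · 6.5 · 21 = $68.25.

Deadweight loss = $68.25 million.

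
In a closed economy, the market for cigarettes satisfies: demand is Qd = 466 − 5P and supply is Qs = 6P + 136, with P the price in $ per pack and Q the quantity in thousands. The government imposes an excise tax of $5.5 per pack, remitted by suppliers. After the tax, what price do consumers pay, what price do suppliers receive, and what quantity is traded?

Consumers pay $33; suppliers receive $27.5; quantity = 301.

Without the tax, 466 − 5P = 6P + 136 gives 11P = 330, so P* = $30 and Q* = 316.
With the tax collected from suppliers, supply shifts: Qs = 6(P − 5.5) + 136.
Solving gives Q = 301 with consumers paying $33 and suppliers receiving $27.5 (the $5.5 wedge).
The less price-elastic side of the market bears the larger share of a per-unit tax.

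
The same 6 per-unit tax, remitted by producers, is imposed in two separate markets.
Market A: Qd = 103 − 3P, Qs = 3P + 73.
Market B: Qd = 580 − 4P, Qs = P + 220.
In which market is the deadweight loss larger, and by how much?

Market A: pre-tax P* = 5, Q* = 88; post-tax Q = 79; deadweight loss = 27.
Market B: pre-tax P* = 72, Q* = 292; post-tax Q = 287.2; deadweight loss = 14.4.
Difference: 27 vs 14.4 → market A is larger by 12.6.

Market A, by 12.6.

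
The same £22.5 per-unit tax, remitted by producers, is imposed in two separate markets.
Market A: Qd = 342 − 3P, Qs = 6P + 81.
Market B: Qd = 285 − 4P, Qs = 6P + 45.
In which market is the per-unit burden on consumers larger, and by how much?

Market A, by £1.5.

Market A: pre-tax P* = £29, Q* = 255; post-tax Q = 210; per-unit burden on consumers = £15.
Market B: pre-tax P* = £24, Q* = 189; post-tax Q = 135; per-unit burden on consumers = £13.5.
Difference: £15 vs £13.5 → market A is larger by £1.5.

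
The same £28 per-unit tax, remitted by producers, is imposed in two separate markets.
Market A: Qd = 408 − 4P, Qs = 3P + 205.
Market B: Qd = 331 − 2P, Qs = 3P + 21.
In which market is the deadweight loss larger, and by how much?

Market A: pre-tax P* = £29, Q* = 292; post-tax Q = 244; deadweight loss = £672.
Market B: pre-tax P* = £62, Q* = 207; post-tax Q = 173.4; deadweight loss = £470.4.
Difference: £672 vs £470.4 → market A is larger by £201.6.

Market A, by £201.6.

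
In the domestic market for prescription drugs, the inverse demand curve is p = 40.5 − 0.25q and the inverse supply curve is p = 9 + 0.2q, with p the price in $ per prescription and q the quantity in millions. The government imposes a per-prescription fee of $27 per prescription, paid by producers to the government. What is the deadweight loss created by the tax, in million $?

Deadweight loss = $810 million.

Inverting to q(p) form: qd = 162 − 4p; qs = 5p − 45.
Without the tax, 162 − 4p = 5p − 45 gives 9p = 207, so p* = $23 and q* = 70.
With the tax collected from producers, supply shifts: qs = 5(p − 27) − 45.
New equilibrium: buyers pay $38, producers receive $11, q = 10. (Wedge: pb − ps = 27.)
Quantity falls by |ΔQ| = |70 − 10| = 60.
DWL = ½ · t · |ΔQ| = ½ · 27 · 60 = $810.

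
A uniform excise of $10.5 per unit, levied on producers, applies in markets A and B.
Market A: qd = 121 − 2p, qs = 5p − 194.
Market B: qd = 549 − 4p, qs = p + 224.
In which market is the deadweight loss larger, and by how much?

Market A: pre-tax p* = $45, q* = 31; post-tax q = 16; deadweight loss = $78.75.
Market B: pre-tax p* = $65, q* = 289; post-tax q = 280.6; deadweight loss = $44.1.
Difference: $78.75 vs $44.1 → market A is larger by $34.65.

Market A, by $34.65.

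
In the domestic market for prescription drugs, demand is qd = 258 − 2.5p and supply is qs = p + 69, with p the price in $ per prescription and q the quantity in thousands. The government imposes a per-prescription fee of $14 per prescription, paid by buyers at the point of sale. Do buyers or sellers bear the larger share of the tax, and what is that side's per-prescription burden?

Sellers bear the larger share: $10 per prescription.

Before the tax: set 258 − 2.5p = p + 69 → p* = $54, q* = 123.
With the tax collected from buyers, demand (in seller-price terms) shifts: qd = 258 − 2.5(p + 14).
New equilibrium: buyers pay $58, sellers receive $44, q = 113. (Wedge: pb − ps = 14.)
Per-prescription burden: buyers $4, sellers $10.
Sellers take the larger share because supply is less price-elastic here (demand slope 2.5 vs supply slope 1).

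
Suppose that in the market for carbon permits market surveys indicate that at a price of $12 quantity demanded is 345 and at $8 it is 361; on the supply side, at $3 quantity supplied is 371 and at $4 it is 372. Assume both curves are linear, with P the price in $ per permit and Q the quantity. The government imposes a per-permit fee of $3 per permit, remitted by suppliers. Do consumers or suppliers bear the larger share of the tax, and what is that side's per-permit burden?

Suppliers bear the larger share: $2.4 per permit.

Demand slope: (361 − 345)/(8 − 12) = -4, so Qd = 393 − 4P.
Supply slope: (372 − 371)/(4 − 3) = 1, so Qs = P + 368.
Without the tax, 393 − 4P = P + 368 gives 5P = 25, so P* = $5 and Q* = 373.
With the tax collected from suppliers, supply shifts: Qs = (P − 3) + 368.
Solving gives Q = 370.6 with consumers paying $5.6 and suppliers receiving $2.6 (the $3 wedge).
Per-permit burden: consumers $0.6, suppliers $2.4.
Suppliers take the larger share because supply is less price-elastic here (demand slope 4 vs supply slope 1).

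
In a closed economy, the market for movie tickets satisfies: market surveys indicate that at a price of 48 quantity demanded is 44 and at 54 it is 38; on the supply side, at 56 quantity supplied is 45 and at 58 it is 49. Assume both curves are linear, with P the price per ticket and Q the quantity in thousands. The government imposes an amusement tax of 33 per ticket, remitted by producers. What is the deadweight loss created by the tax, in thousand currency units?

Demand slope: (38 − 44)/(54 − 48) = -1, so Qd = 92 − P.
Supply slope: (49 − 45)/(58 − 56) = 2, so Qs = 2P − 67.
Without the tax, 92 − P = 2P − 67 gives 3P = 159, so P* = 53 and Q* = 39.
With the tax collected from producers, supply shifts: Qs = 2(P − 33) − 67.
New equilibrium: buyers pay 75, producers receive 42, Q = 17. (Wedge: Pb − Ps = 33.)
Quantity falls by |ΔQ| = |39 − 17| = 22.
DWL = ½ · t · |ΔQ| = ½ · 33 · 22 = 363.

Deadweight loss = 363 thousand.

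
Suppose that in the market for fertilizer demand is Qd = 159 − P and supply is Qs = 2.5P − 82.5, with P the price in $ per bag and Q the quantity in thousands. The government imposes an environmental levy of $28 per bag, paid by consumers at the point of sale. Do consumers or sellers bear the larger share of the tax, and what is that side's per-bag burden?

Consumers bear the larger share: $20 per bag.

Before the tax: set 159 − P = 2.5P − 82.5 → P* = $69, Q* = 90.
With the tax collected from consumers, demand (in seller-price terms) shifts: Qd = 159 − (P + 28).
New equilibrium: consumers pay $89, sellers receive $61, Q = 70. (Wedge: Pb − Ps = 28.)
Per-bag burden: consumers $20, sellers $8.
Consumers take the larger share because demand is less price-elastic here (demand slope 1 vs supply slope 2.5).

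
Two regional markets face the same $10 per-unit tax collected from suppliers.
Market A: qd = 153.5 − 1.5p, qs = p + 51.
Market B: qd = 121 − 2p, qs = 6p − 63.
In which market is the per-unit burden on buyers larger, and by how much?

Market A: pre-tax p* = $41, q* = 92; post-tax q = 86; per-unit burden on buyers = $4.
Market B: pre-tax p* = $23, q* = 75; post-tax q = 60; per-unit burden on buyers = $7.5.
Difference: $4 vs $7.5 → market B is larger by $3.5.

Market B, by $3.5.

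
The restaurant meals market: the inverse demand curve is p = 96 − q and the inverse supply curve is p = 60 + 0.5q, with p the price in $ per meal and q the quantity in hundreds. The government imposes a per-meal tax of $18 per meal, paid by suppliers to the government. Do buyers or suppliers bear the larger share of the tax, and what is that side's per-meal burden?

Buyers bear the larger share: $12 per meal.

Inverting to q(p) form: qd = 96 − p; qs = 2p − 120.
Without the tax, 96 − p = 2p − 120 gives 3p = 216, so p* = $72 and q* = 24.
With the tax collected from suppliers, supply shifts: qs = 2(p − 18) − 120.
New equilibrium: buyers pay $84, suppliers receive $66, q = 12. (Wedge: pb − ps = 18.)
Per-meal burden: buyers $12, suppliers $6.
Buyers take the larger share because demand is less price-elastic here (demand slope 1 vs supply slope 2).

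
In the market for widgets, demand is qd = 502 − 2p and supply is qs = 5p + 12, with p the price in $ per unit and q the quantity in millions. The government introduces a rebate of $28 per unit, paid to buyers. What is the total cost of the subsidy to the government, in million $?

Without the subsidy, 502 − 2p = 5p + 12 gives 7p = 490, so p* = $70 and q* = 362.
With a per-unit subsidy paid to buyers, each effectively pays p − 28, so demand becomes qd = 502 − 2(p − 28).
Solving gives q = 402 with buyers paying $50 and producers receiving $78 (the $28 wedge).
Outlay = t · Q = 28 · 402 = $11256.

Government outlay = $11256 million.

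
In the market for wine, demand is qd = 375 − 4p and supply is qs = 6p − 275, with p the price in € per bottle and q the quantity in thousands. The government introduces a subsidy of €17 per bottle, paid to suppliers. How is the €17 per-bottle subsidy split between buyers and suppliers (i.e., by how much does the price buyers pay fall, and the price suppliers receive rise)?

Without the subsidy, 375 − 4p = 6p − 275 gives 10p = 650, so p* = €65 and q* = 115.
With a per-unit subsidy paid to suppliers, each receives p + 17 per unit sold, so supply becomes qs = 6(p + 17) − 275.
New equilibrium: buyers pay €54.8, suppliers receive €71.8, q = 155.8. (Wedge: pb − ps = −17.)
Gain to buyers: €10.2; to suppliers: €6.8. (They sum to €17.)

Buyers gain €10.2 per bottle; suppliers gain €6.8 per bottle.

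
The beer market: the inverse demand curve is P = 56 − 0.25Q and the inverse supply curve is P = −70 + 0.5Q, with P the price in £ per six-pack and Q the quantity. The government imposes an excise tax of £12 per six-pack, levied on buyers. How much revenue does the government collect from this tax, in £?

Tax revenue = £1824.

Rewrite in direct form: Qd = 224 − 4P and Qs = 2P + 140.
Without the tax, 224 − 4P = 2P + 140 gives 6P = 84, so P* = £14 and Q* = 168.
With the tax collected from buyers, demand (in seller-price terms) shifts: Qd = 224 − 4(P + 12).
New equilibrium: buyers pay £18, producers receive £6, Q = 152. (Wedge: Pb − Ps = 12.)
Revenue = t · Q = 12 · 152 = £1824.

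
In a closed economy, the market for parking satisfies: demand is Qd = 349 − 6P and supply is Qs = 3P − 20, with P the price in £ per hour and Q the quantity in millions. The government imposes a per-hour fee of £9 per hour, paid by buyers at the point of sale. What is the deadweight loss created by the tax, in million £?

Deadweight loss = £81 million.

Before the tax: set 349 − 6P = 3P − 20 → P* = £41, Q* = 103.
With the tax collected from buyers, demand (in seller-price terms) shifts: Qd = 349 − 6(P + 9).
New equilibrium: buyers pay £44, suppliers receive £35, Q = 85. (Wedge: Pb − Ps = 9.)
Quantity falls by |ΔQ| = |103 − 85| = 18.
DWL = ½ · t · |ΔQ| = ½ · 9 · 18 = £81.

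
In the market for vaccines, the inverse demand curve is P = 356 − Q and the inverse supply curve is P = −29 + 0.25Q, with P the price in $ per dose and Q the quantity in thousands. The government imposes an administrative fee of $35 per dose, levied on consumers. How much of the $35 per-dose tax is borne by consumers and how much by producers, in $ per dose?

Consumers bear $28 per dose; producers bear $7 per dose.

Inverting to Q(P) form: Qd = 356 − P; Qs = 4P + 116.
Without the tax, 356 − P = 4P + 116 gives 5P = 240, so P* = $48 and Q* = 308.
With the tax collected from consumers, demand (in seller-price terms) shifts: Qd = 356 − (P + 35).
New equilibrium: consumers pay $76, producers receive $41, Q = 280. (Wedge: Pb − Ps = 35.)
Burden on consumers: $28; on producers: $7. (They sum to $35.)
The less price-elastic side of the market bears the larger share of a per-unit tax.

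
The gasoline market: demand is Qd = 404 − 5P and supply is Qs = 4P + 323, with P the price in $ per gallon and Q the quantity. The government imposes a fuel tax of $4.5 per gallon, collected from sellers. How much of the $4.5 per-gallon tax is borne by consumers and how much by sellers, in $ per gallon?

Before the tax: set 404 − 5P = 4P + 323 → P* = $9, Q* = 359.
With the tax collected from sellers, supply shifts: Qs = 4(P − 4.5) + 323.
Solving gives Q = 349 with consumers paying $11 and sellers receiving $6.5 (the $4.5 wedge).
Burden on consumers: $2; on sellers: $2.5. (They sum to $4.5.)

Consumers bear $2 per gallon; sellers bear $2.5 per gallon.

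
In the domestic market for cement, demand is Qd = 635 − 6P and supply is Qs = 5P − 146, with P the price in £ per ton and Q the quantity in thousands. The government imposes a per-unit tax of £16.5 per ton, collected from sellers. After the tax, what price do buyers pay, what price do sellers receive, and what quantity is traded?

Buyers pay £78.5; sellers receive £62; quantity = 164.

Without the tax, 635 − 6P = 5P − 146 gives 11P = 781, so P* = £71 and Q* = 209.
With the tax collected from sellers, supply shifts: Qs = 5(P − 16.5) − 146.
Solving gives Q = 164 with buyers paying £78.5 and sellers receiving £62 (the £16.5 wedge).
The less price-elastic side of the market bears the larger share of a per-unit tax.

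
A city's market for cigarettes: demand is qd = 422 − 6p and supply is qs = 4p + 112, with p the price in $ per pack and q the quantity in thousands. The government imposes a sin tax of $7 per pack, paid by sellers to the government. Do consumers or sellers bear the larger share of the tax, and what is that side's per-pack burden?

Before the tax: set 422 − 6p = 4p + 112 → p* = $31, q* = 236.
With the tax collected from sellers, supply shifts: qs = 4(p − 7) + 112.
New equilibrium: consumers pay $33.8, sellers receive $26.8, q = 219.2. (Wedge: pb − ps = 7.)
Per-pack burden: consumers $2.8, sellers $4.2.
Sellers take the larger share because supply is less price-elastic here (demand slope 6 vs supply slope 4).
The less price-elastic side of the market bears the larger share of a per-unit tax.

Sellers bear the larger share: $4.2 per pack.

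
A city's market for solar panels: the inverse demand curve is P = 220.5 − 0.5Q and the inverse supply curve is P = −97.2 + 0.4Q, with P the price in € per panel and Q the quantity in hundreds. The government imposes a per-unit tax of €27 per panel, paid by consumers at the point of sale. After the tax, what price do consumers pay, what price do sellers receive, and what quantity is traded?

Inverting to Q(P) form: Qd = 441 − 2P; Qs = 2.5P + 243.
Before the tax: set 441 − 2P = 2.5P + 243 → P* = €44, Q* = 353.
With the tax collected from consumers, demand (in seller-price terms) shifts: Qd = 441 − 2(P + 27).
New equilibrium: consumers pay €59, sellers receive €32, Q = 323. (Wedge: Pb − Ps = 27.)
The less price-elastic side of the market bears the larger share of a per-unit tax.

Consumers pay €59; sellers receive €32; quantity = 323.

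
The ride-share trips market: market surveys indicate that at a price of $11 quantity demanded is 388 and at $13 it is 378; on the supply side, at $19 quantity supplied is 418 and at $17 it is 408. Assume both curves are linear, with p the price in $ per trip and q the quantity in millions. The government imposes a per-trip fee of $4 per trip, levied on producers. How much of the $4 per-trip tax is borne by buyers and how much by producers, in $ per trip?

Buyers bear $2 per trip; producers bear $2 per trip.

Demand slope: (378 − 388)/(13 − 11) = -5, so qd = 443 − 5p.
Supply slope: (408 − 418)/(17 − 19) = 5, so qs = 5p + 323.
Without the tax, 443 − 5p = 5p + 323 gives 10p = 120, so p* = $12 and q* = 383.
With the tax collected from producers, supply shifts: qs = 5(p − 4) + 323.
New equilibrium: buyers pay $14, producers receive $10, q = 373. (Wedge: pb − ps = 4.)
Burden on buyers: $2; on producers: $2. (They sum to $4.)
The less price-elastic side of the market bears the larger share of a per-unit tax.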